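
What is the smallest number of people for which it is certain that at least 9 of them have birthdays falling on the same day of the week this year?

57

There are 7 days of the week acting as pigeonholes.
With 7 × 8 = 56 people we could place exactly 8 in each, with no class reaching 9.
One more forces some class to hold 9, so 56 + 1 = 57.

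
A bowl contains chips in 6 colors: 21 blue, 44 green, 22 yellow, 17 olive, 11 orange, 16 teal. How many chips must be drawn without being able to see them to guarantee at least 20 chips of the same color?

Treat the 6 colors as pigeonholes.
In the worst case we take at most 19 of each color, but all 17 olive, all 11 orange, and all 16 teal (fewer than 19), giving 19 + 19 + 19 + 17 + 11 + 16 = 101.
One more chip then forces some color to 20, so 101 + 1 = 102.

102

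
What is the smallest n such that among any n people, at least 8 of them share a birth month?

There are 12 months of the year acting as pigeonholes.
With 12 × 7 = 84 people we could place exactly 7 in each, with no class reaching 8.
One more forces some class to hold 8, so 84 + 1 = 85.

85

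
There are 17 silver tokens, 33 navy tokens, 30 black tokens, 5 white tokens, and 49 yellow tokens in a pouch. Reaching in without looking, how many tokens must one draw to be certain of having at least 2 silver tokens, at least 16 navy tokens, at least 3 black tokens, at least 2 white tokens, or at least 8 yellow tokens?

27

The worst case stops just short of every target: 1 silver, 15 navy, 2 black, 1 white, 7 yellow — 1 + 15 + 2 + 1 + 7 = 26 tokens.
One more token must push some color to its target, so 26 + 1 = 27.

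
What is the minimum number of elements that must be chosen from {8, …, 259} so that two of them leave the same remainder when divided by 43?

44

Use the pigeonhole principle on residue classes: group the integers by remainder mod 43; there are 43 residue classes, each nonempty in this range.
Choosing one from each class (43 integers) avoids any shared remainder.
One more choice must repeat a class, so two differ by a multiple of 43. Hence 43 + 1 = 44.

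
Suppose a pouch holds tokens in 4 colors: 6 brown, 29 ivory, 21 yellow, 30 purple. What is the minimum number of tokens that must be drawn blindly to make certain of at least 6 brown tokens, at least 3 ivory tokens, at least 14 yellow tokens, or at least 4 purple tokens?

24

The worst case stops just short of every target: 5 brown, 2 ivory, 13 yellow, 3 purple — 5 + 2 + 13 + 3 = 23 tokens.
One more token must push some color to its target, so 23 + 1 = 24.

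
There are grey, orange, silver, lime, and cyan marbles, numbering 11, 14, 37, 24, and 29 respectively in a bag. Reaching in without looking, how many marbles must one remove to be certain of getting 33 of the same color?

111

Treat the 5 colors as pigeonholes.
In the worst case we take at most 32 of each color, but all 11 grey, all 14 orange, all 24 lime, and all 29 cyan (fewer than 32), giving 11 + 14 + 32 + 24 + 29 = 110.
One more marble then forces some color to 33, so 110 + 1 = 111.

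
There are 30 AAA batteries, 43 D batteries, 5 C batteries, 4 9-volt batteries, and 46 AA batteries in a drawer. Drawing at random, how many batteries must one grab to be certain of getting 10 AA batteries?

92

The worst case draws every non-AA battery first: 30 + 43 + 5 + 4 = 82.
The next 10 draws are then forced to be AA, giving 82 + 10 = 92.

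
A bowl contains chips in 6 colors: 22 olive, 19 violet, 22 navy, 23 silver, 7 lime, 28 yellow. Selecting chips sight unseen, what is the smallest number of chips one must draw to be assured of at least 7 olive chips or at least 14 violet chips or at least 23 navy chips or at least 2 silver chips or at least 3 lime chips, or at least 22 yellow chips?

66

The worst case stops just short of every target: 6 olive, 13 violet, 22 navy, 1 silver, 2 lime, 21 yellow — 6 + 13 + 22 + 1 + 2 + 21 = 65 chips.
One more chip must push some color to its target, so 65 + 1 = 66.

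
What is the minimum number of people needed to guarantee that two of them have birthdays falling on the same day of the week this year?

8

There are 7 days of the week acting as pigeonholes.
With 7 people we could place one in each, avoiding any repeat.
One more forces some class to hold 2, so 7 + 1 = 8.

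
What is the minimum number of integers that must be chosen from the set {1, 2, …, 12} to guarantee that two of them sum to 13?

Partition {1, …, 12} into 6 pairs: {1,12}, {2,11}, …, {6,7}.
Choosing 6 integers — say the integers 1 through 6 — takes one from each pair and avoids the property.
Choosing 7 forces two into the same pair by pigeonhole, and those sum to 13. So 7.

7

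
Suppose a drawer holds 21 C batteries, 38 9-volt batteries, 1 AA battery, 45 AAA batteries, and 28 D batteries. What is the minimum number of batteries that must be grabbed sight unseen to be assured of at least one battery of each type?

The hardest type to obtain is AA: we could draw every other battery first — 133 − 1 = 132 batteries — without a single AA one.
The next draw must be AA, so 132 + 1 = 133.

133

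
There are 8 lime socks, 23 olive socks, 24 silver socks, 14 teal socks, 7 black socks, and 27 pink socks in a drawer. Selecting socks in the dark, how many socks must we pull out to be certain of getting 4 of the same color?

The worst case takes 3 socks of each color without reaching 4 of any: 6 × 3 = 18.
The next sock must bring some color to 4, so 18 + 1 = 19.

19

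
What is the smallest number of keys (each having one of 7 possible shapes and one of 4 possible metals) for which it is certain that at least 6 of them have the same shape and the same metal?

There are 7 × 4 = 28 (shape, metal) combinations acting as pigeonholes.
With 28 × 5 = 140 keys we could place exactly 5 in each, with no (shape, metal) pair reaching 6.
One more forces some (shape, metal) pair to hold 6, so 140 + 1 = 141.

141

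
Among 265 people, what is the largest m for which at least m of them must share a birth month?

If each of the 12 months of the year held at most 22, the total would be at most 12 × 22 = 264 < 265, a contradiction.
So at least one holds ⌈265/12⌉ = 23.

23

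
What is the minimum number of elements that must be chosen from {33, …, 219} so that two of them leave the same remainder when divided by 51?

52

Group the integers by remainder mod 51; there are 51 residue classes, each nonempty in this range.
Choosing one from each class (51 integers) avoids any shared remainder.
One more choice must repeat a class, so two differ by a multiple of 51. Hence 51 + 1 = 52.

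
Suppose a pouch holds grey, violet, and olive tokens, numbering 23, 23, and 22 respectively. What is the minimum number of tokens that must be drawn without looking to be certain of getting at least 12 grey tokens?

57

The worst case draws every non-grey token first: 23 + 22 = 45.
The next 12 draws are then forced to be grey, giving 45 + 12 = 57.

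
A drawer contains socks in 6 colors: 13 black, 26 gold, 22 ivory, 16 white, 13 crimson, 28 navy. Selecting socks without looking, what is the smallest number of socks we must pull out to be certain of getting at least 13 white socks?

115

The worst case draws every non-white sock first: 13 + 26 + 22 + 13 + 28 = 102.
The next 13 draws are then forced to be white, giving 102 + 13 = 115.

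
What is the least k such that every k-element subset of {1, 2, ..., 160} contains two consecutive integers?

Partition {1, …, 160} into 80 pairs: {1,2}, {3,4}, …, {159,160}.
Choosing 80 integers — say the 80 even numbers 2, 4, …, 160 — takes one from each pair and avoids the property.
Choosing 81 forces two into the same pair by pigeonhole, and those are consecutive. So 81.

81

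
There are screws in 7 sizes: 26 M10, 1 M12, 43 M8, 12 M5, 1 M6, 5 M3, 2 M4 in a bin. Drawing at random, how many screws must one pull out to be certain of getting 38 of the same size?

In the worst case we take at most 37 of each size, but all 26 M10, all 1 M12, all 12 M5, all 1 M6, all 5 M3, and all 2 M4 (fewer than 37), giving 26 + 1 + 37 + 12 + 1 + 5 + 2 = 84.
One more screw then forces some size to 38, so 84 + 1 = 85.

85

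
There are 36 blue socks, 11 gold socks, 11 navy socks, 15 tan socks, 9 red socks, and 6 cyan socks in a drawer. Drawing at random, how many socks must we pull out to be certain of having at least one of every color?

83

The hardest color to obtain is cyan: we could draw every other sock first — 88 − 6 = 82 socks — without a single cyan one.
The next draw must be cyan, so 82 + 1 = 83.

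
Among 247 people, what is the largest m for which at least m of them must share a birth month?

The 247 people fall into 12 months of the year.
If each of the 12 months of the year held at most 20, the total would be at most 12 × 20 = 240 < 247, a contradiction.
So at least one holds ⌈247/12⌉ = 21.

21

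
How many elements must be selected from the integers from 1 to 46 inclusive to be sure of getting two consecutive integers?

Partition {1, …, 46} into 23 pairs: {1,2}, {3,4}, …, {45,46}.
Choosing 23 integers — say the 23 even numbers 2, 4, …, 46 — takes one from each pair and avoids the property.
Choosing 24 forces two into the same pair by pigeonhole, and those are consecutive. So 24.

24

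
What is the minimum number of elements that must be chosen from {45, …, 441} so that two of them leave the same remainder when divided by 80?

81

Group the integers by remainder mod 80; there are 80 residue classes, each nonempty in this range.
Choosing one from each class (80 integers) avoids any shared remainder.
One more choice must repeat a class, so two differ by a multiple of 80. Hence 80 + 1 = 81.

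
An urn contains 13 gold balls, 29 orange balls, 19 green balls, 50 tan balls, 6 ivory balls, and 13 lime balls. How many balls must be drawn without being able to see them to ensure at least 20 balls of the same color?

Treat the 6 colors as pigeonholes.
In the worst case we take at most 19 of each color, but all 13 gold, all 6 ivory, and all 13 lime (fewer than 19), giving 13 + 19 + 19 + 19 + 6 + 13 = 89.
One more ball then forces some color to 20, so 89 + 1 = 90.

90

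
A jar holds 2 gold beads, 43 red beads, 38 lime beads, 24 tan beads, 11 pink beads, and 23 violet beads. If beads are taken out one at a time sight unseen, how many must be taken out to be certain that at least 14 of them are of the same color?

66

Treat the 6 colors as pigeonholes.
In the worst case we take at most 13 of each color, but all 2 gold and all 11 pink (fewer than 13), giving 2 + 13 + 13 + 13 + 11 + 13 = 65.
One more bead then forces some color to 14, so 65 + 1 = 66.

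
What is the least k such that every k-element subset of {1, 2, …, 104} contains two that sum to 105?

Partition {1, …, 104} into 52 pairs: {1,104}, {2,103}, …, {52,53}.
Choosing 52 integers — say the integers 1 through 52 — takes one from each pair and avoids the property.
Choosing 53 forces two into the same pair by pigeonhole, and those sum to 105. So 53.

53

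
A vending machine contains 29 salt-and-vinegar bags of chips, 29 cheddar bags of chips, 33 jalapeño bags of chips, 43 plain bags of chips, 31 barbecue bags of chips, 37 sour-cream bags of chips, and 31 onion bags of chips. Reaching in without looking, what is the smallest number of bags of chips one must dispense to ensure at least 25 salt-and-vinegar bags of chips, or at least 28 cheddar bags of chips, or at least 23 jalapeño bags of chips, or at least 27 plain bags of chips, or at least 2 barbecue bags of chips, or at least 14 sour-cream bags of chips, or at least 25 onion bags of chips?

The worst case stops just short of every target: 24 salt-and-vinegar, 27 cheddar, 22 jalapeño, 26 plain, 1 barbecue, 13 sour-cream, 24 onion — 24 + 27 + 22 + 26 + 1 + 13 + 24 = 137 bags of chips.
One more bag of chips must push some flavor to its target, so 137 + 1 = 138.

138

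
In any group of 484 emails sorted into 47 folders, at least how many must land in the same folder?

If each of the 47 folders held at most 10, the total would be at most 47 × 10 = 470 < 484, a contradiction.
So at least one holds ⌈484/47⌉ = 11.

11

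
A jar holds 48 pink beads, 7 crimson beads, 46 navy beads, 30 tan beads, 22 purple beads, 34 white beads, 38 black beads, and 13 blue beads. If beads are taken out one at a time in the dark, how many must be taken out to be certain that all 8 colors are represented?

232

The hardest color to obtain is crimson: we could draw every other bead first — 238 − 7 = 231 beads — without a single crimson one.
The next draw must be crimson, so 231 + 1 = 232.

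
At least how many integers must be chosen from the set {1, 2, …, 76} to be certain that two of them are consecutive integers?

39

Partition {1, …, 76} into 38 pairs: {1,2}, {3,4}, …, {75,76}.
Choosing 38 integers — say the 38 even numbers 2, 4, …, 76 — takes one from each pair and avoids the property.
Choosing 39 forces two into the same pair by pigeonhole, and those are consecutive. So 39.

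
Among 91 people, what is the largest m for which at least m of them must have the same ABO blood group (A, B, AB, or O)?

The 91 people fall into 4 ABO blood groups.
If each of the 4 ABO blood groups held at most 22, the total would be at most 4 × 22 = 88 < 91, a contradiction.
So at least one holds ⌈91/4⌉ = 23.

23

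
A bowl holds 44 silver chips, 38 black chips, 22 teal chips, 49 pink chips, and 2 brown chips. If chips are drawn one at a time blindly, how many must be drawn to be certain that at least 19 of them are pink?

The worst case draws every non-pink chip first: 44 + 38 + 22 + 2 = 106.
The next 19 draws are then forced to be pink, giving 106 + 19 = 125.

125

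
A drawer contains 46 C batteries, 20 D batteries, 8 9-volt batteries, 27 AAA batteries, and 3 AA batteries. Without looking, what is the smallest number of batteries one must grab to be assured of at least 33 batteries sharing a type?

91

Treat the 5 types as pigeonholes.
In the worst case we take at most 32 of each type, but all 20 D, all 8 9-volt, all 27 AAA, and all 3 AA (fewer than 32), giving 32 + 20 + 8 + 27 + 3 = 90.
One more battery then forces some type to 33, so 90 + 1 = 91.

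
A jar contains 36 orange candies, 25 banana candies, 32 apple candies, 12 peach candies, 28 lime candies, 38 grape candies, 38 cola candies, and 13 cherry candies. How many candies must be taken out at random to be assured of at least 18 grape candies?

The worst case draws every non-grape candy first: 36 + 25 + 32 + 12 + 28 + 38 + 13 = 184.
The next 18 draws are then forced to be grape, giving 184 + 18 = 202.

202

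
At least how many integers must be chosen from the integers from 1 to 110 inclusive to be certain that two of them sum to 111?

Partition {1, …, 110} into 55 pairs: {1,110}, {2,109}, …, {55,56}.
Choosing 55 integers — say the integers 1 through 55 — takes one from each pair and avoids the property.
Choosing 56 forces two into the same pair by pigeonhole, and those sum to 111. So 56.

56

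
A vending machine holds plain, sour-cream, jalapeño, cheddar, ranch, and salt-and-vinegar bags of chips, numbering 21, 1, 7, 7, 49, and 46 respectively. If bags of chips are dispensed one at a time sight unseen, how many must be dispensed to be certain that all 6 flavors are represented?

131

The hardest flavor to obtain is sour-cream: we could draw every other bag of chips first — 131 − 1 = 130 bags of chips — without a single sour-cream one.
The next draw must be sour-cream, so 130 + 1 = 131.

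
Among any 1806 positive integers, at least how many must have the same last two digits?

19

The 1806 positive integers fall into 100 possible two-digit endings.
If each of the 100 possible two-digit endings held at most 18, the total would be at most 100 × 18 = 1800 < 1806, a contradiction.
So at least one holds ⌈1806/100⌉ = 19.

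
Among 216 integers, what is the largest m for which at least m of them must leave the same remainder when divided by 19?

The 216 integers fall into 19 residue classes modulo 19.
If each of the 19 residue classes modulo 19 held at most 11, the total would be at most 19 × 11 = 209 < 216, a contradiction.
So at least one holds ⌈216/19⌉ = 12.

12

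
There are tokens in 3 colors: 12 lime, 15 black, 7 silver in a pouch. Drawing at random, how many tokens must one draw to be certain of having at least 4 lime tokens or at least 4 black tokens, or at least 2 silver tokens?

8

The worst case stops just short of every target: 3 lime, 3 black, 1 silver — 3 + 3 + 1 = 7 tokens.
One more token must push some color to its target, so 7 + 1 = 8.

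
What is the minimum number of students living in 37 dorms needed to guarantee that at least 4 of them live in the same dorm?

There are 37 dorms acting as pigeonholes.
With 37 × 3 = 111 students we could place exactly 3 in each, with no class reaching 4.
One more forces some class to hold 4, so 111 + 1 = 112.

112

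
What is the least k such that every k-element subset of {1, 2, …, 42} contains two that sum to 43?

22

Partition {1, …, 42} into 21 pairs: {1,42}, {2,41}, …, {21,22}.
Choosing 21 integers — say the integers 1 through 21 — takes one from each pair and avoids the property.
Choosing 22 forces two into the same pair by pigeonhole, and those sum to 43. So 22.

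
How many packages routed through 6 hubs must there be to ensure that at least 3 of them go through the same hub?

13

There are 6 hubs acting as pigeonholes.
With 6 × 2 = 12 packages we could place exactly 2 in each, with no class reaching 3.
One more forces some class to hold 3, so 12 + 1 = 13.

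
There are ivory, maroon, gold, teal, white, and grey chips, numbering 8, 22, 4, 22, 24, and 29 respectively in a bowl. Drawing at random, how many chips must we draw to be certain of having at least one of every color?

The hardest color to obtain is gold: we could draw every other chip first — 109 − 4 = 105 chips — without a single gold one.
The next draw must be gold, so 105 + 1 = 106.

106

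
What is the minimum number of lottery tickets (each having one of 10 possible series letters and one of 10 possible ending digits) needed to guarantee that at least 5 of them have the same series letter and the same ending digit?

401

There are 10 × 10 = 100 (series letter, ending digit) combinations acting as pigeonholes.
With 100 × 4 = 400 lottery tickets we could place exactly 4 in each, with no (series letter, ending digit) pair reaching 5.
One more forces some (series letter, ending digit) pair to hold 5, so 400 + 1 = 401.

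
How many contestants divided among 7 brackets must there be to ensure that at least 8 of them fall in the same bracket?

There are 7 brackets acting as pigeonholes.
With 7 × 7 = 49 contestants we could place exactly 7 in each, with no class reaching 8.
One more forces some class to hold 8, so 49 + 1 = 50.

50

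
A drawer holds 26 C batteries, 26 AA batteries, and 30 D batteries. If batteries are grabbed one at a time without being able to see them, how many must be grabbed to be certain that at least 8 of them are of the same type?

22

The worst case takes 7 batteries of each type without reaching 8 of any: 3 × 7 = 21.
The next battery must bring some type to 8, so 21 + 1 = 22.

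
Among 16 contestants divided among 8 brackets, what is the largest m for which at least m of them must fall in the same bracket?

2

If each of the 8 brackets held at most 1, the total would be at most 8 × 1 = 8 < 16, a contradiction.
So at least one holds ⌈16/8⌉ = 2.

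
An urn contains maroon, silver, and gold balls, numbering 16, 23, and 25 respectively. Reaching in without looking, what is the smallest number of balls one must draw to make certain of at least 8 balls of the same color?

22

The worst case takes 7 balls of each color without reaching 8 of any: 3 × 7 = 21.
The next ball must bring some color to 8, so 21 + 1 = 22.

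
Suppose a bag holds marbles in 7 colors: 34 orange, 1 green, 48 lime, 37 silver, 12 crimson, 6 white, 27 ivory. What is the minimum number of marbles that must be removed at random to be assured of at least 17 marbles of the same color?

84

Treat the 7 colors as pigeonholes.
In the worst case we take at most 16 of each color, but all 1 green, all 12 crimson, and all 6 white (fewer than 16), giving 16 + 1 + 16 + 16 + 12 + 6 + 16 = 83.
One more marble then forces some color to 17, so 83 + 1 = 84.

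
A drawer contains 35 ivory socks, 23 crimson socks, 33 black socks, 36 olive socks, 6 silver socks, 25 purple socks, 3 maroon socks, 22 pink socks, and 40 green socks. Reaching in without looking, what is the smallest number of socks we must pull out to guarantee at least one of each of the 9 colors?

221

The hardest color to obtain is maroon: we could draw every other sock first — 223 − 3 = 220 socks — without a single maroon one.
The next draw must be maroon, so 220 + 1 = 221.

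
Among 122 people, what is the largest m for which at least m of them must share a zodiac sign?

The 122 people fall into 12 zodiac signs.
If each of the 12 zodiac signs held at most 10, the total would be at most 12 × 10 = 120 < 122, a contradiction.
So at least one holds ⌈122/12⌉ = 11.

11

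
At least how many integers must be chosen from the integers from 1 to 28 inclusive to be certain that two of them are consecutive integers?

15

Partition {1, …, 28} into 14 pairs: {1,2}, {3,4}, …, {27,28}.
Choosing 14 integers — say the 14 even numbers 2, 4, …, 28 — takes one from each pair and avoids the property.
Choosing 15 forces two into the same pair by pigeonhole, and those are consecutive. So 15.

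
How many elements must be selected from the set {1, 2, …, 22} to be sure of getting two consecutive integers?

12

Partition {1, …, 22} into 11 pairs: {1,2}, {3,4}, …, {21,22}.
Choosing 11 integers — say the 11 even numbers 2, 4, …, 22 — takes one from each pair and avoids the property.
Choosing 12 forces two into the same pair by pigeonhole, and those are consecutive. So 12.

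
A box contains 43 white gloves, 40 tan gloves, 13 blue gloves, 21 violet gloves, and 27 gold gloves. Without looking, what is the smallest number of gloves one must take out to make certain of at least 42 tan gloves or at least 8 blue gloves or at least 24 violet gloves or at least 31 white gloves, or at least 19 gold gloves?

117

The worst case stops just short of every target: 30 white, all 40 tan, 7 blue, all 21 violet, 18 gold — 30 + 40 + 7 + 21 + 18 = 116 gloves.
One more glove must push some color to its target, so 116 + 1 = 117.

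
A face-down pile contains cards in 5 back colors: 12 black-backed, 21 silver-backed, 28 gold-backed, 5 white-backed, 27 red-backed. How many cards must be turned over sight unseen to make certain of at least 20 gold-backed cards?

85

The worst case draws every non-gold-backed card first: 12 + 21 + 5 + 27 = 65.
The next 20 draws are then forced to be gold-backed, giving 65 + 20 = 85.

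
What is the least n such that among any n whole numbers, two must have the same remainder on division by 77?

Two integers differ by a multiple of 77 exactly when they share a remainder mod 77.
There are 77 residue classes mod 77, so 77 integers can all lie in distinct classes.
One more integer must repeat a residue, giving a difference divisible by 77. So n = 77 + 1 = 78.

78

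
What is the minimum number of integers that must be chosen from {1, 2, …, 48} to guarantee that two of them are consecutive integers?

Partition {1, …, 48} into 24 pairs: {1,2}, {3,4}, …, {47,48}.
Choosing 24 integers — say the 24 even numbers 2, 4, …, 48 — takes one from each pair and avoids the property.
Choosing 25 forces two into the same pair by pigeonhole, and those are consecutive. So 25.

25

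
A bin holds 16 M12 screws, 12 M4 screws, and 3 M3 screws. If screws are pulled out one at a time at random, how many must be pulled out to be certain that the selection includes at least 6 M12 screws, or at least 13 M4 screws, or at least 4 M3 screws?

21

The worst case stops just short of every target: 5 M12, 12 M4, 3 M3 — 5 + 12 + 3 = 20 screws.
One more screw must push some size to its target, so 20 + 1 = 21.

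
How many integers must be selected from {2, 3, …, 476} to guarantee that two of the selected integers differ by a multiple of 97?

98

Use the pigeonhole principle on residue classes: group the integers by remainder mod 97; there are 97 residue classes, each nonempty in this range.
Choosing one from each class (97 integers) avoids any shared remainder.
One more choice must repeat a class, so two differ by a multiple of 97. Hence 97 + 1 = 98.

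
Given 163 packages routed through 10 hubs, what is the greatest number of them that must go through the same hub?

17

If each of the 10 hubs held at most 16, the total would be at most 10 × 16 = 160 < 163, a contradiction.
So at least one holds ⌈163/10⌉ = 17.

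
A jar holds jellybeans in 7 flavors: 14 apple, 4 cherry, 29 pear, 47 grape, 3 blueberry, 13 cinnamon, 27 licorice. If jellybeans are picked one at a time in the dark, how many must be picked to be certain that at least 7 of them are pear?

The worst case draws every non-pear jellybean first: 14 + 4 + 47 + 3 + 13 + 27 = 108.
The next 7 draws are then forced to be pear, giving 108 + 7 = 115.

115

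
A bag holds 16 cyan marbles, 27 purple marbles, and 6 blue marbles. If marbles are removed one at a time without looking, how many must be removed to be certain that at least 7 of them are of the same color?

19

Treat the 3 colors as pigeonholes.
The worst case takes 6 marbles of each color without reaching 7 of any: 3 × 6 = 18.
The next marble must bring some color to 7, so 18 + 1 = 19.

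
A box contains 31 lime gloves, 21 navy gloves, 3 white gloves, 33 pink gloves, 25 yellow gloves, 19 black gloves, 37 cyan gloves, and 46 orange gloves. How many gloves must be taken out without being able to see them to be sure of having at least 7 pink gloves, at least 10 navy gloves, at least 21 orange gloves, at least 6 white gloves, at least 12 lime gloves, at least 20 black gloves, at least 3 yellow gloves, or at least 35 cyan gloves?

105

Each of the 8 colors has its own threshold; avoid all of them simultaneously.
The worst case stops just short of every target: 11 lime, 9 navy, all 3 white, 6 pink, 2 yellow, 19 black, 34 cyan, 20 orange — 11 + 9 + 3 + 6 + 2 + 19 + 34 + 20 = 104 gloves.
One more glove must push some color to its target, so 104 + 1 = 105.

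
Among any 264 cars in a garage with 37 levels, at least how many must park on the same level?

8

If each of the 37 levels held at most 7, the total would be at most 37 × 7 = 259 < 264, a contradiction.
So at least one holds ⌈264/37⌉ = 8.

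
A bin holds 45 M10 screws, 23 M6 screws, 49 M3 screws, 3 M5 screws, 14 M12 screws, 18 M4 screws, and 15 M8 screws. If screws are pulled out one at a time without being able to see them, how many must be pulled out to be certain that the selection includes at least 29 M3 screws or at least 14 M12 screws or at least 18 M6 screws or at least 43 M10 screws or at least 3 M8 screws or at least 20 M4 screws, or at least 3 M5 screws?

Each of the 7 sizes has its own threshold; avoid all of them simultaneously.
The worst case stops just short of every target: 42 M10, 17 M6, 28 M3, 2 M5, 13 M12, all 18 M4, 2 M8 — 42 + 17 + 28 + 2 + 13 + 18 + 2 = 122 screws.
One more screw must push some size to its target, so 122 + 1 = 123.

123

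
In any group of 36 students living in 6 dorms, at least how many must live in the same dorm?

6

If each of the 6 dorms held at most 5, the total would be at most 6 × 5 = 30 < 36, a contradiction.
So at least one holds ⌈36/6⌉ = 6.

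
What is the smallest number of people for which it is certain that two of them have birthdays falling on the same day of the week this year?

8

There are 7 days of the week acting as pigeonholes.
With 7 people we could place one in each, avoiding any repeat.
One more forces some class to hold 2, so 7 + 1 = 8.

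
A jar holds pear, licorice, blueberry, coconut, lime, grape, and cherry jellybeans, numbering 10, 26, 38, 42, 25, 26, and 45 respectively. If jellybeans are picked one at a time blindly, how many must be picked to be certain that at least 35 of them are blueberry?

209

To avoid blueberry jellybeans as long as possible, exhaust the other 6 flavors first.
The worst case draws every non-blueberry jellybean first: 10 + 26 + 42 + 25 + 26 + 45 = 174.
The next 35 draws are then forced to be blueberry, giving 174 + 35 = 209.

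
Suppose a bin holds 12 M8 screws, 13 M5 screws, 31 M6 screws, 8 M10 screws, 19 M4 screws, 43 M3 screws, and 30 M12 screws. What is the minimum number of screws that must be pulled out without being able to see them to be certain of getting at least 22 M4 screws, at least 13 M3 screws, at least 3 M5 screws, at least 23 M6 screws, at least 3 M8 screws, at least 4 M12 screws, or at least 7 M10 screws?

67

The worst case stops just short of every target: 2 M8, 2 M5, 22 M6, 6 M10, all 19 M4, 12 M3, 3 M12 — 2 + 2 + 22 + 6 + 19 + 12 + 3 = 66 screws.
One more screw must push some size to its target, so 66 + 1 = 67.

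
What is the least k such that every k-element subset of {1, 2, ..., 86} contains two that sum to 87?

44

Partition {1, …, 86} into 43 pairs: {1,86}, {2,85}, …, {43,44}.
Choosing 43 integers — say the integers 1 through 43 — takes one from each pair and avoids the property.
Choosing 44 forces two into the same pair by pigeonhole, and those sum to 87. So 44.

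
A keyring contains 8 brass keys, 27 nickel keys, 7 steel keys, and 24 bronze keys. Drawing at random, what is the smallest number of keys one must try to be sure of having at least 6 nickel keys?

The worst case draws every non-nickel key first: 8 + 7 + 24 = 39.
The next 6 draws are then forced to be nickel, giving 39 + 6 = 45.

45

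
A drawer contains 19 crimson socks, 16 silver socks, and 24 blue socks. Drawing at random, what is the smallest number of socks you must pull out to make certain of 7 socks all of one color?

19

Treat the 3 colors as pigeonholes.
The worst case takes 6 socks of each color without reaching 7 of any: 3 × 6 = 18.
The next sock must bring some color to 7, so 18 + 1 = 19.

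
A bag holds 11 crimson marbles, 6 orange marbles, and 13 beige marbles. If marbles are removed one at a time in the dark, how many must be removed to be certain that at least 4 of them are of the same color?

10

The worst case takes 3 marbles of each color without reaching 4 of any: 3 × 3 = 9.
The next marble must bring some color to 4, so 9 + 1 = 10.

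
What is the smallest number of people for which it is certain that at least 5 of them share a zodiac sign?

There are 12 zodiac signs acting as pigeonholes.
With 12 × 4 = 48 people we could place exactly 4 in each, with no class reaching 5.
One more forces some class to hold 5, so 48 + 1 = 49.

49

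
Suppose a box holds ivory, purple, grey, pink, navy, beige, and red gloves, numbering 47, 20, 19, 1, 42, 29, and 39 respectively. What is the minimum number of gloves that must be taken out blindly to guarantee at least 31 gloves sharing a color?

In the worst case we take at most 30 of each color, but all 20 purple, all 19 grey, all 1 pink, and all 29 beige (fewer than 30), giving 30 + 20 + 19 + 1 + 30 + 29 + 30 = 159.
One more glove then forces some color to 31, so 159 + 1 = 160.

160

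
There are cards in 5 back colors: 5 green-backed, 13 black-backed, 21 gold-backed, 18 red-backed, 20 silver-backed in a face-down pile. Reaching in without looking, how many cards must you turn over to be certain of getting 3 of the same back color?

Treat the 5 back colors as pigeonholes.
The worst case takes 2 cards of each back color without reaching 3 of any: 5 × 2 = 10.
The next card must bring some back color to 3, so 10 + 1 = 11.

11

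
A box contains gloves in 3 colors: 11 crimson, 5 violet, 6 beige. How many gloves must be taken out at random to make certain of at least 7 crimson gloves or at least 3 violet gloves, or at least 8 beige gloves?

15

The worst case stops just short of every target: 6 crimson, 2 violet, all 6 beige — 6 + 2 + 6 = 14 gloves.
One more glove must push some color to its target, so 14 + 1 = 15.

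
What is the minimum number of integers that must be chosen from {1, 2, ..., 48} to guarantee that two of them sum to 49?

25

Partition {1, …, 48} into 24 pairs: {1,48}, {2,47}, …, {24,25}.
Choosing 24 integers — say the integers 1 through 24 — takes one from each pair and avoids the property.
Choosing 25 forces two into the same pair by pigeonhole, and those sum to 49. So 25.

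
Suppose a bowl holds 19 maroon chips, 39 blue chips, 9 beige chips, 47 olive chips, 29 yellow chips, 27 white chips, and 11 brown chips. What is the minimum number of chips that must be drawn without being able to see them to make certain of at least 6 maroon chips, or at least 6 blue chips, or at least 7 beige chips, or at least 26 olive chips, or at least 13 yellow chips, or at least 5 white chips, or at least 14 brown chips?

69

The worst case stops just short of every target: 5 maroon, 5 blue, 6 beige, 25 olive, 12 yellow, 4 white, all 11 brown — 5 + 5 + 6 + 25 + 12 + 4 + 11 = 68 chips.
One more chip must push some color to its target, so 68 + 1 = 69.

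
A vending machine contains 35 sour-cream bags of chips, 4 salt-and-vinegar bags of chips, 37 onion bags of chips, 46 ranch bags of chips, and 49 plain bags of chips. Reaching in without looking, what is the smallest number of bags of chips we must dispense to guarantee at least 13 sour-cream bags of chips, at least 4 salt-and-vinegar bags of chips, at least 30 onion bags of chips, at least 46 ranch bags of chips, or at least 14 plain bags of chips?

The worst case stops just short of every target: 12 sour-cream, 3 salt-and-vinegar, 29 onion, 45 ranch, 13 plain — 12 + 3 + 29 + 45 + 13 = 102 bags of chips.
One more bag of chips must push some flavor to its target, so 102 + 1 = 103.

103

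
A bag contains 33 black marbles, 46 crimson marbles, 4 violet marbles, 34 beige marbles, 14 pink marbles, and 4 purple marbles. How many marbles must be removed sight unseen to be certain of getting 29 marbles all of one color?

Treat the 6 colors as pigeonholes.
In the worst case we take at most 28 of each color, but all 4 violet, all 14 pink, and all 4 purple (fewer than 28), giving 28 + 28 + 4 + 28 + 14 + 4 = 106.
One more marble then forces some color to 29, so 106 + 1 = 107.

107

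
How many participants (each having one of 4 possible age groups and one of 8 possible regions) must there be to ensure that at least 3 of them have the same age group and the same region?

65

There are 4 × 8 = 32 (age group, region) combinations acting as pigeonholes.
With 32 × 2 = 64 participants we could place exactly 2 in each, with no (age group, region) pair reaching 3.
One more forces some (age group, region) pair to hold 3, so 64 + 1 = 65.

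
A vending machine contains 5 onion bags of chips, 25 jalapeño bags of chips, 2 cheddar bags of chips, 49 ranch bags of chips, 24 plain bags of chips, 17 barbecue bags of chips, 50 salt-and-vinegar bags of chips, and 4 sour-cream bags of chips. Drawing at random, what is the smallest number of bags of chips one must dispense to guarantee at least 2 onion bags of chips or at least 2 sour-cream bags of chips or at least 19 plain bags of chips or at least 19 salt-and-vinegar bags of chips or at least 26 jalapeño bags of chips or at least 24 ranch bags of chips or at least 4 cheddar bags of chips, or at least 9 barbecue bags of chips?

97

The worst case stops just short of every target: 1 onion, 25 jalapeño, all 2 cheddar, 23 ranch, 18 plain, 8 barbecue, 18 salt-and-vinegar, 1 sour-cream — 1 + 25 + 2 + 23 + 18 + 8 + 18 + 1 = 96 bags of chips.
One more bag of chips must push some flavor to its target, so 96 + 1 = 97.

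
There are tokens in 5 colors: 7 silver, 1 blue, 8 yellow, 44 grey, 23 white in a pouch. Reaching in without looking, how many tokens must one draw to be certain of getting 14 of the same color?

Treat the 5 colors as pigeonholes.
In the worst case we take at most 13 of each color, but all 7 silver, all 1 blue, and all 8 yellow (fewer than 13), giving 7 + 1 + 8 + 13 + 13 = 42.
One more token then forces some color to 14, so 42 + 1 = 43.

43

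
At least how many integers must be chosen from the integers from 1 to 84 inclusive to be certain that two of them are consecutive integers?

Partition {1, …, 84} into 42 pairs: {1,2}, {3,4}, …, {83,84}.
Choosing 42 integers — say the 42 even numbers 2, 4, …, 84 — takes one from each pair and avoids the property.
Choosing 43 forces two into the same pair by pigeonhole, and those are consecutive. So 43.

43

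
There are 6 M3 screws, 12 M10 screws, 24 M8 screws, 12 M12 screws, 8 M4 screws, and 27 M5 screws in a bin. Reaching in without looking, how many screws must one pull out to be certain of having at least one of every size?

84

The hardest size to obtain is M3: we could draw every other screw first — 89 − 6 = 83 screws — without a single M3 one.
The next draw must be M3, so 83 + 1 = 84.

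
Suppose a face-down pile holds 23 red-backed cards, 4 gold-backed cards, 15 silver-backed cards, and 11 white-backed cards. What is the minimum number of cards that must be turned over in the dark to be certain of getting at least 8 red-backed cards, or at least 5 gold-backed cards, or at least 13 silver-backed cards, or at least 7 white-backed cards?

30

The worst case stops just short of every target: 7 red-backed, 4 gold-backed, 12 silver-backed, 6 white-backed — 7 + 4 + 12 + 6 = 29 cards.
One more card must push some back color to its target, so 29 + 1 = 30.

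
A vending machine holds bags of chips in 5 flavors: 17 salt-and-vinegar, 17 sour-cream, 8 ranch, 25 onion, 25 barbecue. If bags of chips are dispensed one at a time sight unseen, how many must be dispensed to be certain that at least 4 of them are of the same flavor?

16

The worst case takes 3 bags of chips of each flavor without reaching 4 of any: 5 × 3 = 15.
The next bag of chips must bring some flavor to 4, so 15 + 1 = 16.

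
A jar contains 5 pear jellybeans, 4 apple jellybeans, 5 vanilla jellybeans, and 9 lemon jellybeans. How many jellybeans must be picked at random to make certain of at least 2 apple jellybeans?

The worst case draws every non-apple jellybean first: 5 + 5 + 9 = 19.
The next 2 draws are then forced to be apple, giving 19 + 2 = 21.

21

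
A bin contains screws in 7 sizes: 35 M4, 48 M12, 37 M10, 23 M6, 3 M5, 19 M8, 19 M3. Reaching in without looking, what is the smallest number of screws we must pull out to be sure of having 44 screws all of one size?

In the worst case we take at most 43 of each size, but all 35 M4, all 37 M10, all 23 M6, all 3 M5, all 19 M8, and all 19 M3 (fewer than 43), giving 35 + 43 + 37 + 23 + 3 + 19 + 19 = 179.
One more screw then forces some size to 44, so 179 + 1 = 180.

180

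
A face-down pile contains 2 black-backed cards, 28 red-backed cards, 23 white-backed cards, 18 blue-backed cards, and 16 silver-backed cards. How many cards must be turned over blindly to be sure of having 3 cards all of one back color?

11

The worst case takes 2 cards of each back color without reaching 3 of any: 5 × 2 = 10.
The next card must bring some back color to 3, so 10 + 1 = 11.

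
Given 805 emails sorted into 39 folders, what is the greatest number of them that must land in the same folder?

The 805 emails fall into 39 folders.
If each of the 39 folders held at most 20, the total would be at most 39 × 20 = 780 < 805, a contradiction.
So at least one holds ⌈805/39⌉ = 21.

21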